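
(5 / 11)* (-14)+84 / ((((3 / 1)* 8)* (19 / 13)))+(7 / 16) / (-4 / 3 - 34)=-1411221 / 354464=-3.98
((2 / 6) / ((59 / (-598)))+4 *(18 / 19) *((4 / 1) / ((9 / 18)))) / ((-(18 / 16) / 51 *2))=-6160120 / 10089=-610.58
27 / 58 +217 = 12613 / 58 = 217.47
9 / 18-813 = -812.50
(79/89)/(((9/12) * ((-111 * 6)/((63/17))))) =-1106/167943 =-0.01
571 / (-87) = -571 / 87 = -6.56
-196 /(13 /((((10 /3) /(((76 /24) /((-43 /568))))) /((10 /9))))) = 18963 /17537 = 1.08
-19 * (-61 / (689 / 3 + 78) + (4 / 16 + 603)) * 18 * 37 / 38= -741413511 / 3692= -200816.23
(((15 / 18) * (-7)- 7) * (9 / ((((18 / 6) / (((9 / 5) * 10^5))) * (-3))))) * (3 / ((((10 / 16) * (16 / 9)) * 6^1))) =1039500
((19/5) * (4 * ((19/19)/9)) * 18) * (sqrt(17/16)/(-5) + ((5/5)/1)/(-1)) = -152/5 - 38 * sqrt(17)/25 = -36.67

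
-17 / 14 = -1.21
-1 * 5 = -5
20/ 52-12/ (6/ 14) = -359/ 13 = -27.62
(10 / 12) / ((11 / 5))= 25 / 66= 0.38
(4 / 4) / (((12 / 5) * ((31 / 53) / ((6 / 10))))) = 53 / 124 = 0.43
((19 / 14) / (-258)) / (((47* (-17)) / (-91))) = -247 / 412284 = -0.00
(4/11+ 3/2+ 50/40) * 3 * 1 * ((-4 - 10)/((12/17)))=-16303/88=-185.26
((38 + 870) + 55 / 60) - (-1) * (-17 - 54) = 837.92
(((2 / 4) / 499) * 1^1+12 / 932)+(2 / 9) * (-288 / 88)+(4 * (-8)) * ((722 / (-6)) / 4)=7381665787 / 7673622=961.95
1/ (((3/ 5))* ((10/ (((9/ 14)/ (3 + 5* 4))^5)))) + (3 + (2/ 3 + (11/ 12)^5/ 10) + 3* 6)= 5849558725989086491/ 269175550798264320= 21.73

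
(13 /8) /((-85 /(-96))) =156 /85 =1.84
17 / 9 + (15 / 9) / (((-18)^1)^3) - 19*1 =-299381 / 17496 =-17.11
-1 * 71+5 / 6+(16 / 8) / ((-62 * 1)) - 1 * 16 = -16033 / 186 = -86.20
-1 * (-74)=74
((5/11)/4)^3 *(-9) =-1125/85184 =-0.01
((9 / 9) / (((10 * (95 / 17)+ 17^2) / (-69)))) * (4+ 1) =-5865 / 5863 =-1.00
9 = 9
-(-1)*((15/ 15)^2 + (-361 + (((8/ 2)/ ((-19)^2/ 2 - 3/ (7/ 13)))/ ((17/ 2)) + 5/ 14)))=-209620587/ 582862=-359.64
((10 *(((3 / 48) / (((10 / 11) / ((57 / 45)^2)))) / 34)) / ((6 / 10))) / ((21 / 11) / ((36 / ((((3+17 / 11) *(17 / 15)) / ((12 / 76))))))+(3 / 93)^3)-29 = -13268832730779 / 458039553040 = -28.97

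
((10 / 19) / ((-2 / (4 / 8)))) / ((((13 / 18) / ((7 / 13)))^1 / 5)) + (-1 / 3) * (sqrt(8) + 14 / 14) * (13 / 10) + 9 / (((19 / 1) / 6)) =184787 / 96330-13 * sqrt(2) / 15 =0.69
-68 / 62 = -34 / 31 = -1.10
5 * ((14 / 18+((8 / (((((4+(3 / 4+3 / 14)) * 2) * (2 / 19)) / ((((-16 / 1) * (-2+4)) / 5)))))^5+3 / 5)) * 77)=-31709636523246460057468574 / 291874751431875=-108641245492.07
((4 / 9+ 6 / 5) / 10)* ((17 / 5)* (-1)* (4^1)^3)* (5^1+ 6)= -442816 / 1125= -393.61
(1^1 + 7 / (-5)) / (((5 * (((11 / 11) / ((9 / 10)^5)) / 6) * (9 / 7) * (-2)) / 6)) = 413343 / 625000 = 0.66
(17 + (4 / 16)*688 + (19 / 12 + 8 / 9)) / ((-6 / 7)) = -48251 / 216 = -223.38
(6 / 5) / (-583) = -6 / 2915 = -0.00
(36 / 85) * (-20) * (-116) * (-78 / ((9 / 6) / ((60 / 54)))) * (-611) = 589688320 / 17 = 34687548.24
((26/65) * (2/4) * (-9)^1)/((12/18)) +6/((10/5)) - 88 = -877/10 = -87.70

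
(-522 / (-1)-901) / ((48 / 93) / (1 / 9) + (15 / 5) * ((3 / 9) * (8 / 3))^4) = -25695063 / 441904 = -58.15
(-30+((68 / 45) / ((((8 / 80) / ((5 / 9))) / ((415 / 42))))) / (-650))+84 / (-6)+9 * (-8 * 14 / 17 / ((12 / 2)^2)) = -17207662 / 375921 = -45.77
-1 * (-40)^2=-1600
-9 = -9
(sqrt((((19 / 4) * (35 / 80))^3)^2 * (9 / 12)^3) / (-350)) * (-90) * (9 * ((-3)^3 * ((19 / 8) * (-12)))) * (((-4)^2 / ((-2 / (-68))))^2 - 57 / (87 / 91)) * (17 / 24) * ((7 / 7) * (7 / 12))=2851967140239635271 * sqrt(3) / 3892314112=1269104148.91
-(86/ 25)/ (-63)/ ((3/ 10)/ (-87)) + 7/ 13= -62639/ 4095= -15.30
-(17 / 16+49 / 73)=-2025 / 1168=-1.73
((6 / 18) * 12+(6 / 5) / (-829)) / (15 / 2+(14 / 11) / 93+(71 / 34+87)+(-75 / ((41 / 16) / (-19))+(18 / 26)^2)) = 1997204109186 / 326250895849915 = 0.01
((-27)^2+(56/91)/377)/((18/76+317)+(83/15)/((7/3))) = 2.28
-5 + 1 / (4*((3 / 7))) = -53 / 12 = -4.42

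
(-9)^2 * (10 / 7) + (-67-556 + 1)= -3544 / 7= -506.29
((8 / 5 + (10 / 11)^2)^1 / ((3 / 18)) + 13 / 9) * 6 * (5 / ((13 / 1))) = 174274 / 4719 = 36.93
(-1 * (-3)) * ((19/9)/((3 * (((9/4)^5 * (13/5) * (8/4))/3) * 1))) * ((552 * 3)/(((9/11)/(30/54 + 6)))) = 5808394240/20726199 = 280.24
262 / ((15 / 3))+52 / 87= 23054 / 435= 53.00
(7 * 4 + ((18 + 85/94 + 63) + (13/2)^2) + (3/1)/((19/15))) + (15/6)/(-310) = 154.51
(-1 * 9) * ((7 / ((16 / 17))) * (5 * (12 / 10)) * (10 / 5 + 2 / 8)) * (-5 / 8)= 144585 / 256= 564.79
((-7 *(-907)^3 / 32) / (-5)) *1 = -5222998501 / 160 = -32643740.63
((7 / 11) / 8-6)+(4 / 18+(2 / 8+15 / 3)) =-355 / 792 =-0.45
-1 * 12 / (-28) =3 / 7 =0.43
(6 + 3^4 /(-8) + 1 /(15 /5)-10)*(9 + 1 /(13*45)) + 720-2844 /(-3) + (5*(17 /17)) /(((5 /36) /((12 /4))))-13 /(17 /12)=196036829 /119340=1642.67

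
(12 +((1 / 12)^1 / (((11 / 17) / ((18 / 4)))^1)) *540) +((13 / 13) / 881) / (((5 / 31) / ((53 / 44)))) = 62984333 / 193820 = 324.96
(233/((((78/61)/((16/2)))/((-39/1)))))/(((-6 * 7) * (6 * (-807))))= -0.28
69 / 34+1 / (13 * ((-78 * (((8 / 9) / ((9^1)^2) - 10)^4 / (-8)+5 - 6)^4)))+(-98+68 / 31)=-127891000284228580442713465031687118246446953762609300526647722219 / 1363777322159598984202769132745016516824696736530744781532465303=-93.78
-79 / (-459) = 0.17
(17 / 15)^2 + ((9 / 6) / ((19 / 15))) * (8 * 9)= 369991 / 4275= 86.55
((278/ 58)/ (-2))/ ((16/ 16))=-139/ 58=-2.40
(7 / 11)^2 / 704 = 49 / 85184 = 0.00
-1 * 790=-790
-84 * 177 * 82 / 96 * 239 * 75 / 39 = -303524025 / 52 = -5837000.48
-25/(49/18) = -450/49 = -9.18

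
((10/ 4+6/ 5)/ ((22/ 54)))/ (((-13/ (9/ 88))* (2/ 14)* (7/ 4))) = -8991/ 31460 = -0.29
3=3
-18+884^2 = 781438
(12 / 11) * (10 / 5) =24 / 11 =2.18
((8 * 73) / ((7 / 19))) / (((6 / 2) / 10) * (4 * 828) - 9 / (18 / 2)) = 55480 / 34741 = 1.60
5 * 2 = 10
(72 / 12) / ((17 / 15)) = 90 / 17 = 5.29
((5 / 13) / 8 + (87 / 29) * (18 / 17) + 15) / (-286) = -32221 / 505648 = -0.06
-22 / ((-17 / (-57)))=-1254 / 17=-73.76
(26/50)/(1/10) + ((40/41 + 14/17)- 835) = -2885583/3485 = -828.00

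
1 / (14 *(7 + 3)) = 1 / 140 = 0.01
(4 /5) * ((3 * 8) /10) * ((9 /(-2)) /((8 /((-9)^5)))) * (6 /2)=4782969 /25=191318.76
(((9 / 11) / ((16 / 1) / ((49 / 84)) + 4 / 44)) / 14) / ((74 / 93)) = 0.00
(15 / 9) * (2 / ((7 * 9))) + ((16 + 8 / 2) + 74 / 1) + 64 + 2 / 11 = 328970 / 2079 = 158.23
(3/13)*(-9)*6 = -162/13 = -12.46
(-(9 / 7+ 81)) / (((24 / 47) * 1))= -1128 / 7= -161.14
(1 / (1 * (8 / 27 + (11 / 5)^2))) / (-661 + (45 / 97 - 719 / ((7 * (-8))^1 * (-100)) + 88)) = -0.00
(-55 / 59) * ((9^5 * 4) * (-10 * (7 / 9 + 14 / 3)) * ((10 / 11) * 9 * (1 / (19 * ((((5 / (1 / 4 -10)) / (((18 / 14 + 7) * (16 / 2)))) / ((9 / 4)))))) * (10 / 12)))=-1402472799000 / 1121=-1251090810.88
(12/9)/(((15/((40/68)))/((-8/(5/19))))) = -1216/765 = -1.59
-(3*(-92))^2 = -76176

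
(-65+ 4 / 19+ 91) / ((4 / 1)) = 249 / 38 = 6.55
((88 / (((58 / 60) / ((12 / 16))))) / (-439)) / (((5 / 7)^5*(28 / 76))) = -18065124 / 7956875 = -2.27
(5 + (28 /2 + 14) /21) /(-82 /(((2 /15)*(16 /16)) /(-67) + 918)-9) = -8764586 /12578553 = -0.70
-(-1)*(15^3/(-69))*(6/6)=-1125/23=-48.91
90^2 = 8100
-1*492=-492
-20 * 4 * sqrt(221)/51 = -80 * sqrt(221)/51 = -23.32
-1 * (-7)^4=-2401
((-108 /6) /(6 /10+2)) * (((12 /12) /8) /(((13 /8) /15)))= -1350 /169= -7.99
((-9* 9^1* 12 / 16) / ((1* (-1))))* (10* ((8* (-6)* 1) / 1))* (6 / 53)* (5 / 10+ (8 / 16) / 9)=-97200 / 53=-1833.96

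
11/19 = 0.58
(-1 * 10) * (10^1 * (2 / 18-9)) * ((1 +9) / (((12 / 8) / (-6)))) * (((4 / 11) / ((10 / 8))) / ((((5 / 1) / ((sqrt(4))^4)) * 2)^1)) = -1638400 / 99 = -16549.49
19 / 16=1.19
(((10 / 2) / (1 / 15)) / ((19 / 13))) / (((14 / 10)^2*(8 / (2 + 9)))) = 268125 / 7448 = 36.00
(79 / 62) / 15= 79 / 930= 0.08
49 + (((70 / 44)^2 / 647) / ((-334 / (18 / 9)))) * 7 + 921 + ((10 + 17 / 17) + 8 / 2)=51511271685 / 52295716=985.00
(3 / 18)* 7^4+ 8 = 2449 / 6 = 408.17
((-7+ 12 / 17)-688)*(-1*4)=47212 / 17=2777.18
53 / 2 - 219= -385 / 2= -192.50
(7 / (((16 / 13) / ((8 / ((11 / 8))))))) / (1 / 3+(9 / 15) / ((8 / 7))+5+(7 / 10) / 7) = 672 / 121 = 5.55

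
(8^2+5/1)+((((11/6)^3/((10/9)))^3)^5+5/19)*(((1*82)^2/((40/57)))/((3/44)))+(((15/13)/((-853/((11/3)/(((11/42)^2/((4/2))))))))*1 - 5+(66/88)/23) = 71845196398698118638567432705171320911806420363568357350943/3540964224767494012293611520000000000000000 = 20289726706689786.34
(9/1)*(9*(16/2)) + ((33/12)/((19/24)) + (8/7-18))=84404/133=634.62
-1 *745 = -745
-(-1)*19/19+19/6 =25/6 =4.17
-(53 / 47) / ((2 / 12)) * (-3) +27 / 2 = 3177 / 94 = 33.80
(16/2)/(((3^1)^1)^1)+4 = 20/3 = 6.67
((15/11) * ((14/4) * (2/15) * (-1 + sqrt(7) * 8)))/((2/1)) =-7/22 + 28 * sqrt(7)/11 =6.42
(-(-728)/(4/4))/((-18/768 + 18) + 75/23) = 2143232/62523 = 34.28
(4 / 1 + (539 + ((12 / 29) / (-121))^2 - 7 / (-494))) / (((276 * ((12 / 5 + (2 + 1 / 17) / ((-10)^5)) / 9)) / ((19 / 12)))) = 35094074698240625 / 3004168983425467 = 11.68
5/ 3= 1.67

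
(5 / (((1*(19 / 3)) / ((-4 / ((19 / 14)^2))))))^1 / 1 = -11760 / 6859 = -1.71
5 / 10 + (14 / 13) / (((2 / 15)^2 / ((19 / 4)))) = 29977 / 104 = 288.24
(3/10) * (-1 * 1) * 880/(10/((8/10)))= -528/25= -21.12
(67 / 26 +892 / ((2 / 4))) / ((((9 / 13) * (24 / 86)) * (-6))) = -1997393 / 1296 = -1541.20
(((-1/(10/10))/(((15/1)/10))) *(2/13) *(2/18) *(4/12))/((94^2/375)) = -125/775359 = -0.00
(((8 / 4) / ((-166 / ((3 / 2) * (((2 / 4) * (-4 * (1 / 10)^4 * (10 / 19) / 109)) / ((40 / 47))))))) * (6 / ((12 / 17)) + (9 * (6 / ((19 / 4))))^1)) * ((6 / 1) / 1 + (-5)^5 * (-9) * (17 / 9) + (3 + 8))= 565723161 / 26127736000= 0.02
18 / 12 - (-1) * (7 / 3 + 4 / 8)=13 / 3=4.33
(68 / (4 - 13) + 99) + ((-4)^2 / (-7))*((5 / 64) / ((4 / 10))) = 45863 / 504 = 91.00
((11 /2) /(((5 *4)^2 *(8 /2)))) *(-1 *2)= -11 /1600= -0.01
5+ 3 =8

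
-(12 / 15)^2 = -16 / 25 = -0.64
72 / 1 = 72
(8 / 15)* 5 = 8 / 3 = 2.67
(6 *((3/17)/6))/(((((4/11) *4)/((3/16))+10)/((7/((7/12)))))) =0.12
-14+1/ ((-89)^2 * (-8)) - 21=-2217881/ 63368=-35.00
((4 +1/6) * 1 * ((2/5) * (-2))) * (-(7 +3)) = 100/3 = 33.33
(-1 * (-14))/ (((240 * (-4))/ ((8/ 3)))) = -7/ 180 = -0.04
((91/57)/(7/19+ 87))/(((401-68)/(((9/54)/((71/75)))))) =455/47096856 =0.00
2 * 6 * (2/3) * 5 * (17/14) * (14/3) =680/3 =226.67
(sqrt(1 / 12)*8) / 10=2*sqrt(3) / 15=0.23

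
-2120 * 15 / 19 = -31800 / 19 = -1673.68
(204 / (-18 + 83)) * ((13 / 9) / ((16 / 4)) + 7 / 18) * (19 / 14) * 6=8721 / 455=19.17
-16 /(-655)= 16 /655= 0.02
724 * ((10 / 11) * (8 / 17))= 57920 / 187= 309.73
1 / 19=0.05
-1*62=-62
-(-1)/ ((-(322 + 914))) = -1/ 1236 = -0.00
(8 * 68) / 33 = 544 / 33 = 16.48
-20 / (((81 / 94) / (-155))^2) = -4245698000 / 6561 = -647111.42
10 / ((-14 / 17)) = -85 / 7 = -12.14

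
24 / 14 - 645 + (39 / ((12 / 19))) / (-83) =-1496725 / 2324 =-644.03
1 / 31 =0.03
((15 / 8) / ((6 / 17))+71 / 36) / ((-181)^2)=1049 / 4717584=0.00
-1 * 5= -5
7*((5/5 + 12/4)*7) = 196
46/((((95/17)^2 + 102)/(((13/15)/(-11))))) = -172822/6352995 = -0.03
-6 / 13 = -0.46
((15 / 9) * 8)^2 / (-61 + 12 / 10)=-8000 / 2691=-2.97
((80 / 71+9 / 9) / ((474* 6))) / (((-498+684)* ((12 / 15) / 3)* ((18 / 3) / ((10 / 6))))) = 3775 / 901388736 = 0.00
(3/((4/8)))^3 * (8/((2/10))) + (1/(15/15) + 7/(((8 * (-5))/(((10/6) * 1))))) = 207377/24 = 8640.71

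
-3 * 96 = -288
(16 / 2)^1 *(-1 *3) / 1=-24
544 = 544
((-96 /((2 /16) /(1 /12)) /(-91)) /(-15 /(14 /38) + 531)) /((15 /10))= 16 /16731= 0.00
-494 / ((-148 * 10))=247 / 740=0.33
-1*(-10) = 10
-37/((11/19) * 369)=-703/4059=-0.17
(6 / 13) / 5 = 6 / 65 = 0.09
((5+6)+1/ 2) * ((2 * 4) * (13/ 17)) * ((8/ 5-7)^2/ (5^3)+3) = 12084384/ 53125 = 227.47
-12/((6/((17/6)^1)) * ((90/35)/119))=-14161/54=-262.24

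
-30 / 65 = -0.46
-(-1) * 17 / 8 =17 / 8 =2.12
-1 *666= -666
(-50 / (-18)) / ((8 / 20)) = 125 / 18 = 6.94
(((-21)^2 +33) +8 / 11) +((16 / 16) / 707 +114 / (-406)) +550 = 231046808 / 225533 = 1024.45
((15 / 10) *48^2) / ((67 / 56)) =193536 / 67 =2888.60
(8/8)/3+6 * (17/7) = 313/21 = 14.90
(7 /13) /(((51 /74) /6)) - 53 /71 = 61843 /15691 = 3.94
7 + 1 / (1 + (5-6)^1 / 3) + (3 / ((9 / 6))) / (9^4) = 111541 / 13122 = 8.50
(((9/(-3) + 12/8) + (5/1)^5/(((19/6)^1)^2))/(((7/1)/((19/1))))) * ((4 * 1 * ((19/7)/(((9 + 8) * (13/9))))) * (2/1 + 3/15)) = 44335566/54145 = 818.83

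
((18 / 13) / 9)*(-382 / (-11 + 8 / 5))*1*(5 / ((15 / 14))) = 53480 / 1833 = 29.18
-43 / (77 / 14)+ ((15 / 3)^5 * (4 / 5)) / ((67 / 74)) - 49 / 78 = 158244451 / 57486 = 2752.75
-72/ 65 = -1.11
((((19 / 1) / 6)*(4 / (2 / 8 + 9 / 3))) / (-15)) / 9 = -152 / 5265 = -0.03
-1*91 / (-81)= 91 / 81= 1.12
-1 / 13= -0.08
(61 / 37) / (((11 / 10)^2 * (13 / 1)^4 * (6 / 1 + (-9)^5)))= -6100 / 7549686529671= -0.00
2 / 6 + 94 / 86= 184 / 129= 1.43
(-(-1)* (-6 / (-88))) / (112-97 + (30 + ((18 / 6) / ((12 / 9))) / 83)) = 83 / 54813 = 0.00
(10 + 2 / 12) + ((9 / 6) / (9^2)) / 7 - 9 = 221 / 189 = 1.17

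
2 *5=10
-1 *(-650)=650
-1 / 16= -0.06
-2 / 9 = -0.22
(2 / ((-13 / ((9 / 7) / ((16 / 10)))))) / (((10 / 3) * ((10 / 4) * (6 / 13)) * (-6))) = 3 / 560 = 0.01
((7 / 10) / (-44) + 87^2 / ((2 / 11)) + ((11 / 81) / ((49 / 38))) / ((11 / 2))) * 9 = 72700099277 / 194040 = 374665.53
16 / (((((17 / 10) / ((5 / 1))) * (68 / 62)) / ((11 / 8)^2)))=93775 / 1156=81.12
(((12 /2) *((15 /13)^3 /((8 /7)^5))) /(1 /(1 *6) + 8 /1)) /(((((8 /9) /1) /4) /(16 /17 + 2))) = 2344190625 /305963008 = 7.66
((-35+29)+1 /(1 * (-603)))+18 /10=-12668 /3015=-4.20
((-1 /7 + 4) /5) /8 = 27 /280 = 0.10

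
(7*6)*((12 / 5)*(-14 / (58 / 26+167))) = -11466 / 1375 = -8.34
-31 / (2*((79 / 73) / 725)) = -10384.02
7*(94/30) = 329/15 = 21.93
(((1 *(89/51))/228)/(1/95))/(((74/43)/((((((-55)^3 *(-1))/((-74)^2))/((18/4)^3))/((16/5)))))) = 15917928125/361579754304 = 0.04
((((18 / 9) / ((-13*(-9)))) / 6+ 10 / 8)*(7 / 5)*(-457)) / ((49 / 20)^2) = -16077260 / 120393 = -133.54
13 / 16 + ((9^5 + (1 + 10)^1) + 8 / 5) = 4724993 / 80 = 59062.41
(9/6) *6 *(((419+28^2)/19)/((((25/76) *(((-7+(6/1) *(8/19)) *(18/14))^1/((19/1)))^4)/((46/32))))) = 376091204027070343/1268475187500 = 296490.78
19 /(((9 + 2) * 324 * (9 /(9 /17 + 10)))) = 3401 /545292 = 0.01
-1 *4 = -4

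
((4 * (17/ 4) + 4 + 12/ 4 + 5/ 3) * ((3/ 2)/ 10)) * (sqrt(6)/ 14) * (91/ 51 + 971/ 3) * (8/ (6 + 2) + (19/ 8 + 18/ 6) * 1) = 91289 * sqrt(6)/ 160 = 1397.57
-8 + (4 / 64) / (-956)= -122369 / 15296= -8.00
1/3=0.33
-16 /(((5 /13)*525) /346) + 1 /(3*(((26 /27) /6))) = -864709 /34125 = -25.34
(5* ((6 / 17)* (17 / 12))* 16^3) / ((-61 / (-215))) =2201600 / 61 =36091.80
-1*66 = -66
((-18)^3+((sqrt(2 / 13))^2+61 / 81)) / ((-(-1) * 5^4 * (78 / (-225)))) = 6140141 / 228150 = 26.91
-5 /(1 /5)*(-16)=400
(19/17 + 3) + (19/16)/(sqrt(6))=19 * sqrt(6)/96 + 70/17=4.60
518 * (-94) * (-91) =4430972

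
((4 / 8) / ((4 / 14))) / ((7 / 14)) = 3.50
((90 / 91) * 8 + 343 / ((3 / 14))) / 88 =19961 / 1092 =18.28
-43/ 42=-1.02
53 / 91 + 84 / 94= 6313 / 4277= 1.48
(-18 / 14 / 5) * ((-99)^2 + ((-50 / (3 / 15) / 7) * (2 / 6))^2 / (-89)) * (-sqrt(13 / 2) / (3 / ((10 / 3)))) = 384616949 * sqrt(26) / 274743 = 7138.20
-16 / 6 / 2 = -1.33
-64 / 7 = -9.14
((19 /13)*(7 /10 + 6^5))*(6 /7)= 4432719 /455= 9742.24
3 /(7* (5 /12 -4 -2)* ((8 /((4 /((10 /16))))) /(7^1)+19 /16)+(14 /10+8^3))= 960 /147203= 0.01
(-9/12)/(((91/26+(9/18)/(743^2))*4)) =-1656147/30914752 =-0.05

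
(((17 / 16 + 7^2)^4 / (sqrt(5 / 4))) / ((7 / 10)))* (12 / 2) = 1234955529603* sqrt(5) / 57344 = 48155770.67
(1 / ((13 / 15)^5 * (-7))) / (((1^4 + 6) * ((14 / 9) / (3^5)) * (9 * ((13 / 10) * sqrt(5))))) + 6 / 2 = 2.75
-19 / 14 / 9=-19 / 126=-0.15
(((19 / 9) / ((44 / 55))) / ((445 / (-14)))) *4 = -266 / 801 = -0.33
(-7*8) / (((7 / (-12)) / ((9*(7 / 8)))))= 756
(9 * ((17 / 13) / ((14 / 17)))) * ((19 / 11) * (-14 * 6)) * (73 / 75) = -7215174 / 3575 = -2018.23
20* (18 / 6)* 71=4260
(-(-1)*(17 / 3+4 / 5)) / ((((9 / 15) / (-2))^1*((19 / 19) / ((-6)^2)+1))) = -776 / 37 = -20.97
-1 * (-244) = 244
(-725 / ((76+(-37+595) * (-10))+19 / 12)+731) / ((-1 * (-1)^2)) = -48275899 / 66029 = -731.13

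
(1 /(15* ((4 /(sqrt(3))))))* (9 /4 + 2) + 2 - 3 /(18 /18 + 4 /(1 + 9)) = -1 /7 + 17* sqrt(3) /240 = -0.02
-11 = -11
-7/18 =-0.39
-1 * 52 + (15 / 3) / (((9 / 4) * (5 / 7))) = -440 / 9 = -48.89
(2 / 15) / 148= 1 / 1110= 0.00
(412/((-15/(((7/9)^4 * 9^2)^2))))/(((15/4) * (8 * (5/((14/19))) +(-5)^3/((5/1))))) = -66502744336/302626125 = -219.75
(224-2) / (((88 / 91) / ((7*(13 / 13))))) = 70707 / 44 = 1606.98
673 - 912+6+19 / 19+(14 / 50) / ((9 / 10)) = -231.69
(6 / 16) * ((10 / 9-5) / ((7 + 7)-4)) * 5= -35 / 48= -0.73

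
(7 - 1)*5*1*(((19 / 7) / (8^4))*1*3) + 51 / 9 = 246277 / 43008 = 5.73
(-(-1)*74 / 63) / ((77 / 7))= 74 / 693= 0.11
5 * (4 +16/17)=420/17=24.71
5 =5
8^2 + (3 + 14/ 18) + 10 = 700/ 9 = 77.78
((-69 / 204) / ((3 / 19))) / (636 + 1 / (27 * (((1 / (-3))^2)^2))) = -437 / 130356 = -0.00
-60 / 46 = -30 / 23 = -1.30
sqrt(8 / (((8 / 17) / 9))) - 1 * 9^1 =-9+3 * sqrt(17) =3.37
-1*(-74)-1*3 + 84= 155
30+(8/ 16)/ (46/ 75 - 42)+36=409653/ 6208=65.99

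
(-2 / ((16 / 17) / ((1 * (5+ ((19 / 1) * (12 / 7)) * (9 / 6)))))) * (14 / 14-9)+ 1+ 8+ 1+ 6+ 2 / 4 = 13049 / 14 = 932.07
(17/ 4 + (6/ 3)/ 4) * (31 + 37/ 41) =6213/ 41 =151.54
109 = 109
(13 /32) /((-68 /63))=-819 /2176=-0.38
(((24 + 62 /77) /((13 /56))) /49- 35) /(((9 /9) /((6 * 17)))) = -3347.57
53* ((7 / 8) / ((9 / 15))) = 1855 / 24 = 77.29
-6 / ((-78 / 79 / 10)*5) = 158 / 13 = 12.15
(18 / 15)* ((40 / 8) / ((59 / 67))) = 6.81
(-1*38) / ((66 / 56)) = -1064 / 33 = -32.24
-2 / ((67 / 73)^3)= -778034 / 300763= -2.59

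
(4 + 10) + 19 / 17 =257 / 17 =15.12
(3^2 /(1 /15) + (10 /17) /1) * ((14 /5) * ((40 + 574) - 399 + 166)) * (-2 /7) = -702564 /17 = -41327.29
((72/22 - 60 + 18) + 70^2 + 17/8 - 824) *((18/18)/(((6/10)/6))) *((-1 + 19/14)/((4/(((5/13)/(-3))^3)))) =-52896875/6960096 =-7.60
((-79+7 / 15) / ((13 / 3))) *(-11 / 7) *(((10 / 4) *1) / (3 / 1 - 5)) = -6479 / 182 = -35.60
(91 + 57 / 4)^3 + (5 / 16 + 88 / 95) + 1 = 7088767407 / 6080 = 1165915.69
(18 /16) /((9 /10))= 5 /4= 1.25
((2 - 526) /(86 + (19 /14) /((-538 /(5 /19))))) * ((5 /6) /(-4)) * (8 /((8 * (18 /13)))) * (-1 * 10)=-160337450 /17489169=-9.17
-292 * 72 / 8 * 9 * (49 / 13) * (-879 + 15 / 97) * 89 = 8793021920256 / 1261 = 6973054655.24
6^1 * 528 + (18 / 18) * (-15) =3153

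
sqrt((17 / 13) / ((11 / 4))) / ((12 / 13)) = sqrt(2431) / 66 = 0.75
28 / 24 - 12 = -65 / 6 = -10.83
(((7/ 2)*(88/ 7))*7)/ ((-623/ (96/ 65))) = -4224/ 5785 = -0.73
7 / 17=0.41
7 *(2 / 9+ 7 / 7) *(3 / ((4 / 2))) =77 / 6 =12.83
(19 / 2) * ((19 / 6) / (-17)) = -361 / 204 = -1.77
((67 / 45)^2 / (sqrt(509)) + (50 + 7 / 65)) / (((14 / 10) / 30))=8978 * sqrt(509) / 96201 + 97710 / 91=1075.84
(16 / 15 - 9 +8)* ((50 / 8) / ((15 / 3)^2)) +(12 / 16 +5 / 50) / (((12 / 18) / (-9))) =-11.46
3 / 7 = 0.43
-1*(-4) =4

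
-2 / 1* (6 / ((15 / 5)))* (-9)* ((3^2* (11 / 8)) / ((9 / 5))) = 495 / 2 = 247.50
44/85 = 0.52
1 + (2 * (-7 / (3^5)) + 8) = 2173 / 243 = 8.94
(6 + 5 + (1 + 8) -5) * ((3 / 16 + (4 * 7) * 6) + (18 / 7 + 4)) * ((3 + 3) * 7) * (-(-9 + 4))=4403925 / 8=550490.62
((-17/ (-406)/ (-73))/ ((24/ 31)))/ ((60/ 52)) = -6851/ 10669680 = -0.00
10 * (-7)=-70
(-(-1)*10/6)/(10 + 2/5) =25/156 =0.16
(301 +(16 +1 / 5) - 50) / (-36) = -334 / 45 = -7.42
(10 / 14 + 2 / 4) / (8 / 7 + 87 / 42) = 17 / 45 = 0.38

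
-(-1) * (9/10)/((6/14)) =21/10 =2.10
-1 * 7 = -7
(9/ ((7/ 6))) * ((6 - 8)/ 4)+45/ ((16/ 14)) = 1989/ 56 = 35.52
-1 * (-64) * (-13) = -832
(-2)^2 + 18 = 22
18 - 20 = -2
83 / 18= 4.61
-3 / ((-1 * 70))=3 / 70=0.04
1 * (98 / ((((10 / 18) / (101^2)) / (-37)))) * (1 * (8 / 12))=-221932956 / 5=-44386591.20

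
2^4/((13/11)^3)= 21296/2197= 9.69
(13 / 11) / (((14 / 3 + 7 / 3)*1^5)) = 13 / 77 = 0.17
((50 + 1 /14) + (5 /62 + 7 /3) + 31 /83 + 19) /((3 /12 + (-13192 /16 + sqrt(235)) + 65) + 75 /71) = -33920202933248 /357750661813911 - 313167245312 * sqrt(235) /2504254632697377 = -0.10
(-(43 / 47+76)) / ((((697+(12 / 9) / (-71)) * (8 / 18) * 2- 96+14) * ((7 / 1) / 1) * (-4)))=6929955 / 1356087992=0.01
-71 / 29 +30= 799 / 29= 27.55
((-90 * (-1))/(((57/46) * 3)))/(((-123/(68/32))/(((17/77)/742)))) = -33235/267044316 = -0.00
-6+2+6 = 2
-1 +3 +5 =7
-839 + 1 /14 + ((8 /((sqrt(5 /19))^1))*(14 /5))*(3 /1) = -11745 /14 + 336*sqrt(95) /25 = -707.93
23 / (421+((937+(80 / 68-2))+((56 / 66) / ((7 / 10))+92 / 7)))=90321 / 5386004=0.02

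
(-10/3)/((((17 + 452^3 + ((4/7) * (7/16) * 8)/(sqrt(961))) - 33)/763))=-118265/4294060731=-0.00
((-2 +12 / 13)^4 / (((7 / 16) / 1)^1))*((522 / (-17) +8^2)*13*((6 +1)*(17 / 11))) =347895296 / 24167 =14395.47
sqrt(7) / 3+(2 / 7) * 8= sqrt(7) / 3+16 / 7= 3.17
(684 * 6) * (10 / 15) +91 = 2827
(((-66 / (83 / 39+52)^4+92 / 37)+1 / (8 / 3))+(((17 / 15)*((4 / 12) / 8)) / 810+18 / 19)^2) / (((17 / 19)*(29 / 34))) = 84785256248246722848707203693 / 17212791168592008102347760000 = 4.93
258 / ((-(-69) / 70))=6020 / 23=261.74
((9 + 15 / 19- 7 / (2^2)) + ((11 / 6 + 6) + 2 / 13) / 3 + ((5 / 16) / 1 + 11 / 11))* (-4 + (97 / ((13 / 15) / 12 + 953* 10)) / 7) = -48.04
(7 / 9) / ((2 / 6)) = 2.33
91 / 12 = 7.58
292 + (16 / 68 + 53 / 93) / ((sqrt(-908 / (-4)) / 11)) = 14003 * sqrt(227) / 358887 + 292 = 292.59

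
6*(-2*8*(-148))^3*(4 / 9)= 106227040256 / 3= 35409013418.67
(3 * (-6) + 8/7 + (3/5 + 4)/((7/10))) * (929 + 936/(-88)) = -727344/77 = -9446.03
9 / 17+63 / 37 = 1404 / 629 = 2.23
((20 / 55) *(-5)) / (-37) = 20 / 407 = 0.05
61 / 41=1.49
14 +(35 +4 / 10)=247 / 5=49.40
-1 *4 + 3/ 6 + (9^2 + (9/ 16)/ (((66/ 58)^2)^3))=178530410161/ 2295943056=77.76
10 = 10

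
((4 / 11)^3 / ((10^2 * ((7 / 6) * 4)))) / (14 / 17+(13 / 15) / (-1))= -1224 / 512435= -0.00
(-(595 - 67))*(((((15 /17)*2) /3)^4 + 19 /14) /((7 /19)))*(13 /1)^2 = -357700.38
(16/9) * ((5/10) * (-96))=-256/3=-85.33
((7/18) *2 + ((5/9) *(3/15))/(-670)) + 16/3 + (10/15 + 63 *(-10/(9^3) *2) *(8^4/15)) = -75737497/162810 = -465.19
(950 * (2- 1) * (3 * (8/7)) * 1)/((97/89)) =2029200/679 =2988.51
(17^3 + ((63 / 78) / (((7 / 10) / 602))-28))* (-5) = -362675 / 13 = -27898.08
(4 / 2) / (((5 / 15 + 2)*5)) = 6 / 35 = 0.17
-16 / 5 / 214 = -8 / 535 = -0.01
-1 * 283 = -283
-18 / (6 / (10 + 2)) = -36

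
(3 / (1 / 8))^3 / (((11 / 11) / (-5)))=-69120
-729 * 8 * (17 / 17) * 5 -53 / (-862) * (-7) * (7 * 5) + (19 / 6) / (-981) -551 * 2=-38404430968 / 1268433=-30277.07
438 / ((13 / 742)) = 324996 / 13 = 24999.69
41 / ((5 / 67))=2747 / 5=549.40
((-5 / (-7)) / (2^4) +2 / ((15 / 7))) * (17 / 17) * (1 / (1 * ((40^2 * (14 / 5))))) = 1643 / 7526400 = 0.00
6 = 6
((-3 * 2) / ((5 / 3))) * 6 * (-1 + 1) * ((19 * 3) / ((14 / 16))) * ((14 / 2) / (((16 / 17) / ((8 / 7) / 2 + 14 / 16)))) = 0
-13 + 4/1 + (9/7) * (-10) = -153/7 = -21.86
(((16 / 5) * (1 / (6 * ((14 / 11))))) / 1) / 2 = 22 / 105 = 0.21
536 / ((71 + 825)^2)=67 / 100352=0.00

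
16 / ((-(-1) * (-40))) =-2 / 5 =-0.40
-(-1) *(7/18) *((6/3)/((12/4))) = 7/27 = 0.26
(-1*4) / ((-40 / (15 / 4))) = 3 / 8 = 0.38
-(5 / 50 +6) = -61 / 10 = -6.10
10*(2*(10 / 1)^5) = 2000000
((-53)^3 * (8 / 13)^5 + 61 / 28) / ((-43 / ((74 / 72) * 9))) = 2825.93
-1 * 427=-427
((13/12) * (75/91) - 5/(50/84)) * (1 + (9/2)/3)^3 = -26275/224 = -117.30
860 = 860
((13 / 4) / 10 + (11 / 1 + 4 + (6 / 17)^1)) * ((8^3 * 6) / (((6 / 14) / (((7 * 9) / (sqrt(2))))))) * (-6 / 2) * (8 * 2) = -240300025.17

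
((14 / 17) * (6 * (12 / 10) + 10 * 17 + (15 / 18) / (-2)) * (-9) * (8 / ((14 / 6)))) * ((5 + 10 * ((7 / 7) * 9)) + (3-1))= -37039644 / 85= -435760.52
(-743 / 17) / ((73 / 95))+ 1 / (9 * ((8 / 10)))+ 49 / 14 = -2378489 / 44676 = -53.24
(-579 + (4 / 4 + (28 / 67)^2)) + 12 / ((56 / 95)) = -557.47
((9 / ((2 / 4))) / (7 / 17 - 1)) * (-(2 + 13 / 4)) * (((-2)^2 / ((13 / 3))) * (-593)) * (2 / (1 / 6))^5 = -1422305547264 / 65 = -21881623804.06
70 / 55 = 14 / 11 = 1.27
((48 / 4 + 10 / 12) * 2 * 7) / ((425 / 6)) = 1078 / 425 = 2.54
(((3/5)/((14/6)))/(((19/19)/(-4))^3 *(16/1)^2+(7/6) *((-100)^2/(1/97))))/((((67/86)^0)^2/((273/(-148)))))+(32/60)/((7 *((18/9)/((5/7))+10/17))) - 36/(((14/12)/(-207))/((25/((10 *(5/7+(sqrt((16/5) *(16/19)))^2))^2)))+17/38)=-1341068081650322982833/6906238648519759920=-194.18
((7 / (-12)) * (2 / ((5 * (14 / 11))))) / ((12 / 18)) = -11 / 40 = -0.28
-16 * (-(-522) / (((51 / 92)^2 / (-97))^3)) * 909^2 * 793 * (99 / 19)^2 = 40717065175668015716222515150848 / 8713662409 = 4672784331604694339750.90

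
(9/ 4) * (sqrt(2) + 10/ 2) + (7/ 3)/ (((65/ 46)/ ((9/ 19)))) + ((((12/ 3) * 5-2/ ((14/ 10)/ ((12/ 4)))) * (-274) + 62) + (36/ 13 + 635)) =-124277507/ 34580 + 9 * sqrt(2)/ 4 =-3590.73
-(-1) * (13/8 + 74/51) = 1255/408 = 3.08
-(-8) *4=32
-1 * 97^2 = -9409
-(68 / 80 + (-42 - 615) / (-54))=-13.02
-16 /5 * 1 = -16 /5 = -3.20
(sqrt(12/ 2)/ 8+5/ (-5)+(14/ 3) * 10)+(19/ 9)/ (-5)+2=sqrt(6)/ 8+2126/ 45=47.55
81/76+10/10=157/76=2.07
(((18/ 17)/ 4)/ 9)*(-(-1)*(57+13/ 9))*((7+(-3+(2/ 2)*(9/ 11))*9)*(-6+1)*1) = 182785/ 1683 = 108.61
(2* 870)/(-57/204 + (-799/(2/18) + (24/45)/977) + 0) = -1733979600/7166397041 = -0.24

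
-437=-437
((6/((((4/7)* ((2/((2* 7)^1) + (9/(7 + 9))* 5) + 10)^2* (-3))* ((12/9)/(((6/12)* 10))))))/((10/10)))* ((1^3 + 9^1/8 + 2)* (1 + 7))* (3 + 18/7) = -30270240/2105401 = -14.38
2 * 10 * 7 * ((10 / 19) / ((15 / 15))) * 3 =4200 / 19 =221.05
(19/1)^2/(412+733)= 361/1145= 0.32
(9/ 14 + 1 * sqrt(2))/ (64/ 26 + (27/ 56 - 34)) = -728 * sqrt(2)/ 22609 - 468/ 22609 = -0.07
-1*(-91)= 91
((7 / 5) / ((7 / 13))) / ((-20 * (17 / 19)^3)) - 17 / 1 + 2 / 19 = -159401473 / 9334700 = -17.08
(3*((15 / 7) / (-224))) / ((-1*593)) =45 / 929824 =0.00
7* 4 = 28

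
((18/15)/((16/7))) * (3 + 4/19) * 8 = 1281/95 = 13.48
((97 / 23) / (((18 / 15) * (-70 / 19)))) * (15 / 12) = -9215 / 7728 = -1.19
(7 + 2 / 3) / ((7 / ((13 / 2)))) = 299 / 42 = 7.12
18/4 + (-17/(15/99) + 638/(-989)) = -1071533/9890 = -108.35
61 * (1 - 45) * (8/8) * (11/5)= -29524/5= -5904.80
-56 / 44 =-14 / 11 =-1.27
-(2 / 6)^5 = -1 / 243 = -0.00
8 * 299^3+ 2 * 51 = 213847294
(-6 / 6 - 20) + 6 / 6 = -20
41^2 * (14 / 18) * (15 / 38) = 516.10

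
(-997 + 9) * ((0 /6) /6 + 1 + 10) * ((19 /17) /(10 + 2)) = -51623 /51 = -1012.22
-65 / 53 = -1.23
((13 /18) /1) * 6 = 13 /3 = 4.33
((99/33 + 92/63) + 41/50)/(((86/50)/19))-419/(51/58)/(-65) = 393099247/5986890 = 65.66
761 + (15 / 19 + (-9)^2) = 16013 / 19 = 842.79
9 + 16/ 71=655/ 71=9.23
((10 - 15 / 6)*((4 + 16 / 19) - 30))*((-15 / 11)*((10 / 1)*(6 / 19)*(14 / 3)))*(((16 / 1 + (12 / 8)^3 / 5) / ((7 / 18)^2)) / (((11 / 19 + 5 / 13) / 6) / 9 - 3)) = -1019760975675 / 7274036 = -140191.91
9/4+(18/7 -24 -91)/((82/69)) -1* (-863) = 884701/1148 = 770.65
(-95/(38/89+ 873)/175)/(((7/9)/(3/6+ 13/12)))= -96387/76180300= -0.00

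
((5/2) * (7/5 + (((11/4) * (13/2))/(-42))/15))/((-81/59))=-407867/163296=-2.50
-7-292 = -299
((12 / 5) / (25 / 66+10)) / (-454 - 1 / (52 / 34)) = -20592 / 40486925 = -0.00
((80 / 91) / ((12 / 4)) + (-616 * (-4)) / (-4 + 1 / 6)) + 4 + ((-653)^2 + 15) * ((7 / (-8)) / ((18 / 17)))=-13300072757 / 37674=-353030.55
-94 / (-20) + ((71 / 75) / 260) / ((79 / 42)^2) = 95352149 / 20283250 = 4.70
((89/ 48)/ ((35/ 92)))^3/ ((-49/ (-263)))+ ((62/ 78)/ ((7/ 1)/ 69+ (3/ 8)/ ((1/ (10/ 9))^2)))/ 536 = 1377359427028269379/ 2216563228152000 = 621.39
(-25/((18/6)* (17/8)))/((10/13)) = -260/51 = -5.10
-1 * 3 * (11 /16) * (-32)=66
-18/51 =-6/17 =-0.35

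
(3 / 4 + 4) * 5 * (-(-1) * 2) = 95 / 2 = 47.50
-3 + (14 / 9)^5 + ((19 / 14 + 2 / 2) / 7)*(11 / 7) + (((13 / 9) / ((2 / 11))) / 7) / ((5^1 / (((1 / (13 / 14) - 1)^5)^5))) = 364842464418609724841738816068091812 / 54968910213069090560834637618946635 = 6.64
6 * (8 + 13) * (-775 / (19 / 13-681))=90675 / 631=143.70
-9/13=-0.69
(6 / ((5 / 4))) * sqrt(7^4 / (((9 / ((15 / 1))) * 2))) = 196 * sqrt(30) / 5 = 214.71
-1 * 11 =-11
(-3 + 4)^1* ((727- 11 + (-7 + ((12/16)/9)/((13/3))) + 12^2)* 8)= 88714/13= 6824.15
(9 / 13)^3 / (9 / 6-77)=-1458 / 331747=-0.00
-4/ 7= -0.57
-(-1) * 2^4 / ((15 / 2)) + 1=3.13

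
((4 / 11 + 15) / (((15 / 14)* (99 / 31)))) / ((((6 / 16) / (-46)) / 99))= -26991328 / 495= -54527.94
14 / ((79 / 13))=182 / 79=2.30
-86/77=-1.12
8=8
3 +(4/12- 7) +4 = 1/3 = 0.33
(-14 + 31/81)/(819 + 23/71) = -78313/4711932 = -0.02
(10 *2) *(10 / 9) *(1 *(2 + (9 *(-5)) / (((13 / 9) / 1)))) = -75800 / 117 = -647.86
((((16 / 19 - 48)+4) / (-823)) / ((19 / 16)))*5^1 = 65600 / 297103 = 0.22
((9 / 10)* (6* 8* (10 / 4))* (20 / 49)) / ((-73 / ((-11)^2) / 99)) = -25874640 / 3577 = -7233.61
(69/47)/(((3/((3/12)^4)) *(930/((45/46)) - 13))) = 69/33846016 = 0.00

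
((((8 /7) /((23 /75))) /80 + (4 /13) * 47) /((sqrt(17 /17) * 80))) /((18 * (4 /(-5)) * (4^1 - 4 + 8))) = -60731 /38578176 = -0.00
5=5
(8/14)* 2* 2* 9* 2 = 41.14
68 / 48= 17 / 12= 1.42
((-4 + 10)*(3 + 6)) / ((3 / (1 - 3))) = -36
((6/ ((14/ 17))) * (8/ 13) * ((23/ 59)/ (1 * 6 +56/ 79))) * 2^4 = 5930688/ 1422785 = 4.17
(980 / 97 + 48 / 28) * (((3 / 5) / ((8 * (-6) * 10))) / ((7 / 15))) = -3009 / 95060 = -0.03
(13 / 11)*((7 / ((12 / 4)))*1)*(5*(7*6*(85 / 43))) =541450 / 473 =1144.71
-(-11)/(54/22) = 121/27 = 4.48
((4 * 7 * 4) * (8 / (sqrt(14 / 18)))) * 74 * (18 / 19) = 511488 * sqrt(7) / 19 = 71224.74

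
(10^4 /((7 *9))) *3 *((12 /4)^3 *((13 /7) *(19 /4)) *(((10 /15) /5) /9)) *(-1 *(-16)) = 3952000 /147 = 26884.35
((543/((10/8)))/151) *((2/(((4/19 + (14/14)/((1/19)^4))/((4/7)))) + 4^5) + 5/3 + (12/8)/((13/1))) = 502024623346894/170120656615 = 2950.99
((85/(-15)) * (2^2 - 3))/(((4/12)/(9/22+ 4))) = -1649/22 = -74.95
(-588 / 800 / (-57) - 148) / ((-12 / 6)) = 562351 / 7600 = 73.99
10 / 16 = 5 / 8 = 0.62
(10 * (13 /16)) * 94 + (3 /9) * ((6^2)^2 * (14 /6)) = 7087 /4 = 1771.75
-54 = -54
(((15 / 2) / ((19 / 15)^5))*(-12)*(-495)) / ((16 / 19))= 16224.44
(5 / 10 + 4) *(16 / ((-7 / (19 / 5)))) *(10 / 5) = -2736 / 35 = -78.17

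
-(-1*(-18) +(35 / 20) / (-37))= -2657 / 148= -17.95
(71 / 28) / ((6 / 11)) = 4.65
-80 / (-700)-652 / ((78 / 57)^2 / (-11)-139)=3713152 / 773703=4.80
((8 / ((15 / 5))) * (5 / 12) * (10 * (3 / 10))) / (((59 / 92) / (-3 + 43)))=36800 / 177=207.91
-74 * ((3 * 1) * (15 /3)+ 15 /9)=-3700 /3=-1233.33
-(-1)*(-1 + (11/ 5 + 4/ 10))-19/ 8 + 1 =9/ 40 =0.22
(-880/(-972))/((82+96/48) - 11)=220/17739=0.01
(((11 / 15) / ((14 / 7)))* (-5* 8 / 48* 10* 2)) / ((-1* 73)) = 55 / 657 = 0.08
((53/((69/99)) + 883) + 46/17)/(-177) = -125348/23069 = -5.43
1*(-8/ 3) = -8/ 3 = -2.67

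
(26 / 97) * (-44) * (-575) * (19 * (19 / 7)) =349728.72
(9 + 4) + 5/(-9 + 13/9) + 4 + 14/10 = 17.74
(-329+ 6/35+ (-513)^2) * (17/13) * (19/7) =932938.19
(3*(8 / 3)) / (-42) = -4 / 21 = -0.19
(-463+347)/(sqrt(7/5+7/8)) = -76.91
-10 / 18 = -5 / 9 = -0.56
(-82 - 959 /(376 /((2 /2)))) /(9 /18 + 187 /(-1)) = 31791 /70124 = 0.45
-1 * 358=-358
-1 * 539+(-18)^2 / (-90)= -2713 / 5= -542.60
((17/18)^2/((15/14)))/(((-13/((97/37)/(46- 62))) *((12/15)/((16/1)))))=196231/935064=0.21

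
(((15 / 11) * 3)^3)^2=8303765625 / 1771561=4687.26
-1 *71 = -71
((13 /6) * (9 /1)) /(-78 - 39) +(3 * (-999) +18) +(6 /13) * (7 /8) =-464687 /156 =-2978.76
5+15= 20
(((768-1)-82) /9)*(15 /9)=3425 /27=126.85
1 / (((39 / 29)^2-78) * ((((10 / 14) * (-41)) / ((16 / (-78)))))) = -47096 / 512295615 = -0.00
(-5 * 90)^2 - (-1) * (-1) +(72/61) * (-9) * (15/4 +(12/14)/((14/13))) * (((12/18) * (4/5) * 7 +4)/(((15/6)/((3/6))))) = 15126156551/74725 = 202424.31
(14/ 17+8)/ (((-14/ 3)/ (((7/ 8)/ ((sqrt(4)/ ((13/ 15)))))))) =-195/ 272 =-0.72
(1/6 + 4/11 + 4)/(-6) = -299/396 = -0.76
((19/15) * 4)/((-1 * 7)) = -76/105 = -0.72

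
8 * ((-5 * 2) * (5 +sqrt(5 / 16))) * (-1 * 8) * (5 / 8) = 100 * sqrt(5) +2000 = 2223.61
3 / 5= 0.60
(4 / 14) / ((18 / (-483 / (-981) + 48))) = 15857 / 20601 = 0.77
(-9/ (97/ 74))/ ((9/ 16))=-1184/ 97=-12.21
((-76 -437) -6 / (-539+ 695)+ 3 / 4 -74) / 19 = -30487 / 988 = -30.86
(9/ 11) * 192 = 1728/ 11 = 157.09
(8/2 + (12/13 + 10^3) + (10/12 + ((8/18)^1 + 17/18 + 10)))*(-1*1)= -119006/117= -1017.15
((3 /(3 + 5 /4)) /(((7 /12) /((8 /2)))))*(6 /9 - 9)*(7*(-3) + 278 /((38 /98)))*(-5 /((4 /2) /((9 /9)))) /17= 22668000 /5491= 4128.21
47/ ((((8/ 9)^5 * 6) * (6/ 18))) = 2775303/ 65536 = 42.35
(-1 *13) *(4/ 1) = -52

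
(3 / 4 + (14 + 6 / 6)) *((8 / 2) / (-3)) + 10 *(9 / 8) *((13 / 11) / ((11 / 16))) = -201 / 121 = -1.66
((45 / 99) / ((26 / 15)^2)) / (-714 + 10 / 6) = -3375 / 15890732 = -0.00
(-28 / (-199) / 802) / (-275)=-14 / 21944725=-0.00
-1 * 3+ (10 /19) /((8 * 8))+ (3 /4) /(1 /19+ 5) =-6915 /2432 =-2.84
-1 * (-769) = 769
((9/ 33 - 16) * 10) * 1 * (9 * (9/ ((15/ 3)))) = -28026/ 11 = -2547.82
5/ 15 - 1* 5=-14/ 3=-4.67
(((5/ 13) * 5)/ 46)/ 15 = 5/ 1794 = 0.00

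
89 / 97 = 0.92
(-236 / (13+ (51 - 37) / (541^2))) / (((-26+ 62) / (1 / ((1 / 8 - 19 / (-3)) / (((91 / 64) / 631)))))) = -1571404289 / 8931240406440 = -0.00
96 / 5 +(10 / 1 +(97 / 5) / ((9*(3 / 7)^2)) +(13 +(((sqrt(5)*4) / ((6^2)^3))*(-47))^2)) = 53.94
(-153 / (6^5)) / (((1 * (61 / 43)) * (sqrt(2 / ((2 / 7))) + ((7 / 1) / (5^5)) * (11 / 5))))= 125640625 / 12867142859712-178466796875 * sqrt(7) / 90070000017984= -0.01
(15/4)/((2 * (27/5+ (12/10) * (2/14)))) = 35/104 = 0.34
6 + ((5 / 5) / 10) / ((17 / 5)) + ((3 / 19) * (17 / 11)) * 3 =48047 / 7106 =6.76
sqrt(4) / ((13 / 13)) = 2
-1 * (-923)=923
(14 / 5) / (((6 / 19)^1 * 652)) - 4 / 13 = -37391 / 127140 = -0.29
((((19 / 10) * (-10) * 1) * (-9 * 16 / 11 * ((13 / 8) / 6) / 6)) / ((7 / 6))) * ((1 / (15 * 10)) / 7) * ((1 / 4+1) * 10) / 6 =0.02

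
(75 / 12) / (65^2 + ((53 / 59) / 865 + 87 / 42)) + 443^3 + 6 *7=525142578402366011 / 6040402014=86938349.00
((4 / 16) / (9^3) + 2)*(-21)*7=-285817 / 972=-294.05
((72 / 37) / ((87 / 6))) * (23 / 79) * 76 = 2.97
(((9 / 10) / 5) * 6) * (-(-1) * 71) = 1917 / 25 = 76.68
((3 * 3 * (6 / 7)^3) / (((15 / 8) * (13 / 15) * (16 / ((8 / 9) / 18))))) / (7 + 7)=24 / 31213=0.00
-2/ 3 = -0.67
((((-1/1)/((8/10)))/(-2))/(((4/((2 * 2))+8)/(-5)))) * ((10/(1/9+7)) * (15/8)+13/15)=-67265/55296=-1.22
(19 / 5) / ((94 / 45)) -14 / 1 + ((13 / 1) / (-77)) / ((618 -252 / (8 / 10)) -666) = -12.18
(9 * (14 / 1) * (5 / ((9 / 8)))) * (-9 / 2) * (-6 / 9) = 1680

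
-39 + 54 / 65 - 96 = -8721 / 65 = -134.17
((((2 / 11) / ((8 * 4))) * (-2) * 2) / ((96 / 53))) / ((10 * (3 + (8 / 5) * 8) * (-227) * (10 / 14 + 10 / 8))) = 371 / 2083097280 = 0.00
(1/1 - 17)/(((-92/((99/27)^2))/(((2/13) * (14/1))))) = 13552/2691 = 5.04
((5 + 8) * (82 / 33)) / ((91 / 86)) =7052 / 231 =30.53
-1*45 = -45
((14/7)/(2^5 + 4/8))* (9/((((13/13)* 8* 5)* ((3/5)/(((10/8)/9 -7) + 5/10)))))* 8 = -229/195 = -1.17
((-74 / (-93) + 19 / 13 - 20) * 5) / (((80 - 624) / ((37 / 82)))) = 0.07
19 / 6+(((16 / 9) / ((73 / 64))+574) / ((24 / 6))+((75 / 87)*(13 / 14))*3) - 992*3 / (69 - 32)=681242635 / 9869454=69.03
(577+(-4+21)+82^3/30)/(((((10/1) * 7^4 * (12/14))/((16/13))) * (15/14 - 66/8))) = -4553504/28808325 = -0.16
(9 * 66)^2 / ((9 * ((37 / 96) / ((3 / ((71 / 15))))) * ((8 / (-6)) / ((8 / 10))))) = -101616768 / 2627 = -38681.68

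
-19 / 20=-0.95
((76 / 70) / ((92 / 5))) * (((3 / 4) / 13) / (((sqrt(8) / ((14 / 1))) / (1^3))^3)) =0.41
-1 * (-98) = 98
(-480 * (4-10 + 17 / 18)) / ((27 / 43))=313040 / 81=3864.69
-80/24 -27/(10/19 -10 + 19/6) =2044/2157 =0.95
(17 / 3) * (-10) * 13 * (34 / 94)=-37570 / 141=-266.45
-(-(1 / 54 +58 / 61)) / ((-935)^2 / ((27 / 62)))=103 / 213310900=0.00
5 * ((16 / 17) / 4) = 20 / 17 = 1.18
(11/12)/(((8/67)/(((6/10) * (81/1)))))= 59697/160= 373.11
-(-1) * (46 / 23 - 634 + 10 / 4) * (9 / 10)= -11331 / 20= -566.55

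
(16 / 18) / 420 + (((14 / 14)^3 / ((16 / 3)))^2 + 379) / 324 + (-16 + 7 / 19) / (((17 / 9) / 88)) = -681765738383 / 937681920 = -727.08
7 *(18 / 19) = 126 / 19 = 6.63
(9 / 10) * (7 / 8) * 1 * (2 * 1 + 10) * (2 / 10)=189 / 100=1.89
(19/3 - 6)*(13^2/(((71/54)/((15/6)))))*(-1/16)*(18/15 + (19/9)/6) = -70811/6816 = -10.39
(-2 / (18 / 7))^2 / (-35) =-7 / 405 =-0.02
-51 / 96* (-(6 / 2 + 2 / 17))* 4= 53 / 8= 6.62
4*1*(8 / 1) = 32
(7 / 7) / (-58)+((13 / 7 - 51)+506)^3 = 1896982706393 / 19894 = 95354514.25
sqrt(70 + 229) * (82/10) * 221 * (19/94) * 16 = 1377272 * sqrt(299)/235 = 101341.53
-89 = -89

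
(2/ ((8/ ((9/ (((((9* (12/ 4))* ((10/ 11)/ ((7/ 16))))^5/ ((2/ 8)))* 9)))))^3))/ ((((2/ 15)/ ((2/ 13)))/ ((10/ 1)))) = 0.00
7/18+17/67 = 775/1206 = 0.64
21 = 21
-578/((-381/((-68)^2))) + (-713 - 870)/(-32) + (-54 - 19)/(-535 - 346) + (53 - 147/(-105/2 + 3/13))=11548434619525/1621913952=7120.25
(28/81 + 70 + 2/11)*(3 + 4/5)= 268.00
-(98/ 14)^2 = -49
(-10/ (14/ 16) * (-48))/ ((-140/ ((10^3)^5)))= -192000000000000000/ 49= -3918367346938775.51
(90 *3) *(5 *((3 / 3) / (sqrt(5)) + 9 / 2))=270 *sqrt(5) + 6075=6678.74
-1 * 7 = -7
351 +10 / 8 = 1409 / 4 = 352.25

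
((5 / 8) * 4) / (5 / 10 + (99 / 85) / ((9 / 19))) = 425 / 503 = 0.84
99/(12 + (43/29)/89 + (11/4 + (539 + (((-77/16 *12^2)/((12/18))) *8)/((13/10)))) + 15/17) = -225878796/13329755873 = -0.02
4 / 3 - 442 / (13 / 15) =-1526 / 3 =-508.67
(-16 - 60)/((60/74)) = -1406/15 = -93.73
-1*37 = -37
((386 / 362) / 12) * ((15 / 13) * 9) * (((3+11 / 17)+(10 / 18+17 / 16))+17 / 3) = 25824365 / 2560064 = 10.09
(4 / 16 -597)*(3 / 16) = -7161 / 64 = -111.89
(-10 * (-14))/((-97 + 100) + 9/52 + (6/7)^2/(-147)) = 17479280/395541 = 44.19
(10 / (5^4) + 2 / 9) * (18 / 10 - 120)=-52796 / 1875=-28.16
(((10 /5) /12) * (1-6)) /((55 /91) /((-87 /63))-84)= 1885 /190998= 0.01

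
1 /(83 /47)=47 /83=0.57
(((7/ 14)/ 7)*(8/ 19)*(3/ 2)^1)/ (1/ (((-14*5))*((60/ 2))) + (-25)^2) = 1800/ 24937481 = 0.00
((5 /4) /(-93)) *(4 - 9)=25 /372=0.07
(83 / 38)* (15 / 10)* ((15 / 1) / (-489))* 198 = -123255 / 6194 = -19.90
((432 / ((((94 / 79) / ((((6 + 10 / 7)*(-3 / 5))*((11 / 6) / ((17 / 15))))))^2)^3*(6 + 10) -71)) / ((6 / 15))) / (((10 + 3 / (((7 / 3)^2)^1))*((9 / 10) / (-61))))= 494106738561400467063343773790800 / 5056622473448868408311383782769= 97.71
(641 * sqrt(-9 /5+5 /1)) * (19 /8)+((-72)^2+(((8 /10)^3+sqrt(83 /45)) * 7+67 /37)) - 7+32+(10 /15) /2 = 7 * sqrt(415) /15+12179 * sqrt(5) /10+72354353 /13875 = 7947.54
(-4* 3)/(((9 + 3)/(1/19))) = -1/19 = -0.05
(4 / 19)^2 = 16 / 361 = 0.04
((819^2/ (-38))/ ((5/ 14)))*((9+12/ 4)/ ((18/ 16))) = -50083488/ 95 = -527194.61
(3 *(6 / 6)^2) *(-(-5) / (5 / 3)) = 9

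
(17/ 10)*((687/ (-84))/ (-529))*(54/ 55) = 105111/ 4073300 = 0.03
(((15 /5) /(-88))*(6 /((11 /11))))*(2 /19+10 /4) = -81 /152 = -0.53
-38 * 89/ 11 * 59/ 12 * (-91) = 9078979/ 66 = 137560.29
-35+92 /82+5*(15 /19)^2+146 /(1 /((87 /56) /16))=-109975041 /6630848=-16.59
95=95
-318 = -318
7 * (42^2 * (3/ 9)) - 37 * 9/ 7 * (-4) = 30144/ 7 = 4306.29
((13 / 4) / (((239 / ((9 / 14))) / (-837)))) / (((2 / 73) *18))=-794313 / 53536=-14.84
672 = 672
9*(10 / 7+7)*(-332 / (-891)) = 19588 / 693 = 28.27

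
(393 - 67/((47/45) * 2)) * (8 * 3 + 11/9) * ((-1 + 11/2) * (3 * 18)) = 207938583/94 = 2212112.59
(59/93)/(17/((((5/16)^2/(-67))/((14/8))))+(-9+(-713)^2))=1475/1134481704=0.00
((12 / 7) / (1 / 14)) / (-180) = -2 / 15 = -0.13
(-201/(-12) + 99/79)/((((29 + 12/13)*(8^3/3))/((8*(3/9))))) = 73957/7867136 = 0.01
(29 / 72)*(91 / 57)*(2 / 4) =2639 / 8208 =0.32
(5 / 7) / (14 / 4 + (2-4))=10 / 21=0.48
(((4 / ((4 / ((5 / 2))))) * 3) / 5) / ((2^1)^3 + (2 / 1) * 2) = 1 / 8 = 0.12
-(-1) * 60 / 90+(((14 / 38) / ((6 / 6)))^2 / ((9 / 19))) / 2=0.81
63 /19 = 3.32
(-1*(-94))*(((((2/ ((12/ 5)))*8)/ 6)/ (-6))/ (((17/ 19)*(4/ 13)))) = -58045/ 918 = -63.23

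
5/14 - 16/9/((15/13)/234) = -75637/210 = -360.18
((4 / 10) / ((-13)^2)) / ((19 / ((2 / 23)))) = 4 / 369265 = 0.00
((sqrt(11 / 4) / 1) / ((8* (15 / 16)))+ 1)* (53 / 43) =53* sqrt(11) / 645+ 53 / 43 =1.51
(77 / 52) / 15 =77 / 780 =0.10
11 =11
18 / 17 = 1.06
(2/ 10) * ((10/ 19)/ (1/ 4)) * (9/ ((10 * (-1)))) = -36/ 95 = -0.38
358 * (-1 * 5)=-1790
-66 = -66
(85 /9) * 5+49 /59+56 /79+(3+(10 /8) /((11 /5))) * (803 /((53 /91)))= 44184397499 /8893188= 4968.34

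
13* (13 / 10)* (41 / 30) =23.10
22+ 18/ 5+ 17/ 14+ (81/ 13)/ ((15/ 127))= 72407/ 910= 79.57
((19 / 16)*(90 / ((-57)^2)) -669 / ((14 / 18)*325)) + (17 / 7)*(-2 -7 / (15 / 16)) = -25.60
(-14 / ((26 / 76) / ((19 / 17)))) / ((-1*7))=1444 / 221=6.53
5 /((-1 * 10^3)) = -1 /200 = -0.00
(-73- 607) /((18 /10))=-3400 /9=-377.78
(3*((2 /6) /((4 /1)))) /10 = 1 /40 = 0.02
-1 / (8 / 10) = -5 / 4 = -1.25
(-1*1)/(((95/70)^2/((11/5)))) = -2156/1805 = -1.19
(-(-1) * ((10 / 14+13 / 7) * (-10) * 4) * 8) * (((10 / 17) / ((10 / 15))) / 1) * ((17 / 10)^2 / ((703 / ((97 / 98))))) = -2.95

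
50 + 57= 107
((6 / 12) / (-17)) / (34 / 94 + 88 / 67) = -3149 / 179350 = -0.02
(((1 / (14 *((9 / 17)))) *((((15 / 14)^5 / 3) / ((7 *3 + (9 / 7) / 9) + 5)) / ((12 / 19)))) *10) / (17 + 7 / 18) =45421875 / 20537347264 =0.00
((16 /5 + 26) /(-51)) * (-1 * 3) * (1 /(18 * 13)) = 0.01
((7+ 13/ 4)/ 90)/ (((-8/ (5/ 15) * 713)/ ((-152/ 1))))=779/ 770040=0.00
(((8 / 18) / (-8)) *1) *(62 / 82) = -31 / 738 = -0.04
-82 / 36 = -41 / 18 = -2.28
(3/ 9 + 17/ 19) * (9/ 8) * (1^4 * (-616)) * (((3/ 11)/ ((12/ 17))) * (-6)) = 37485/ 19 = 1972.89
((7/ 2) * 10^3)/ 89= 3500/ 89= 39.33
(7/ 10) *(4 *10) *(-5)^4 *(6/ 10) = 10500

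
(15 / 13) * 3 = 45 / 13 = 3.46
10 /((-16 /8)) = -5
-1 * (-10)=10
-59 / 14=-4.21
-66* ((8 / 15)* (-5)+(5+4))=-418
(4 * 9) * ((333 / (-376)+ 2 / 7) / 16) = -14211 / 10528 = -1.35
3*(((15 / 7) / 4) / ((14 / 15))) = 675 / 392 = 1.72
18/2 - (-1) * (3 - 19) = -7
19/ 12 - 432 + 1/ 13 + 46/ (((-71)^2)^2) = -1705962373397/ 3964222236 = -430.34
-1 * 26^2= -676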